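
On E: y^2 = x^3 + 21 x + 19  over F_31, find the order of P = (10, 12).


Compute successive multiples of P until we hit O:
  1P = (10, 12)
  2P = (16, 24)
  3P = (9, 21)
  4P = (0, 22)
  5P = (22, 0)
  6P = (0, 9)
  7P = (9, 10)
  8P = (16, 7)
  ... (continuing to 10P)
  10P = O

ord(P) = 10


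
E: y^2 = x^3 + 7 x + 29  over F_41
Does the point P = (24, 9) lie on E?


Check whether y^2 = x^3 + 7 x + 29 (mod 41) for (x, y) = (24, 9).
LHS: y^2 = 9^2 mod 41 = 40
RHS: x^3 + 7 x + 29 = 24^3 + 7*24 + 29 mod 41 = 40
LHS = RHS

Yes, on the curve


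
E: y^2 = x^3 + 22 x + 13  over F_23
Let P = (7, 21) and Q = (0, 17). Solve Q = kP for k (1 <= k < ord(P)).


Enumerate multiples of P until we hit Q = (0, 17):
  1P = (7, 21)
  2P = (13, 14)
  3P = (5, 15)
  4P = (20, 9)
  5P = (14, 12)
  6P = (6, 4)
  7P = (0, 6)
  8P = (22, 6)
  9P = (18, 13)
  10P = (1, 6)
  11P = (4, 21)
  12P = (12, 2)
  13P = (12, 21)
  14P = (4, 2)
  15P = (1, 17)
  16P = (18, 10)
  17P = (22, 17)
  18P = (0, 17)
Match found at i = 18.

k = 18


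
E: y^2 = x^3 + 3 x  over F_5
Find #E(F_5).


For each x in F_5, count y with y^2 = x^3 + 3 x + 0 mod 5:
  x = 0: RHS = 0, y in [0]  -> 1 point(s)
  x = 1: RHS = 4, y in [2, 3]  -> 2 point(s)
  x = 2: RHS = 4, y in [2, 3]  -> 2 point(s)
  x = 3: RHS = 1, y in [1, 4]  -> 2 point(s)
  x = 4: RHS = 1, y in [1, 4]  -> 2 point(s)
Affine points: 9. Add the point at infinity: total = 10.

#E(F_5) = 10


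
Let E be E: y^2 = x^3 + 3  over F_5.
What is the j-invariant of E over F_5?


Delta = -16(4 a^3 + 27 b^2) mod 5 = 2
-1728 * (4 a)^3 = -1728 * (4*0)^3 mod 5 = 0
j = 0 * 2^(-1) mod 5 = 0

j = 0 (mod 5)


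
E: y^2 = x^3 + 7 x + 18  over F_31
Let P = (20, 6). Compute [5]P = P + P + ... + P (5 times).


k = 5 = 101_2 (binary, LSB first: 101)
Double-and-add from P = (20, 6):
  bit 0 = 1: acc = O + (20, 6) = (20, 6)
  bit 1 = 0: acc unchanged = (20, 6)
  bit 2 = 1: acc = (20, 6) + (30, 17) = (16, 17)

5P = (16, 17)


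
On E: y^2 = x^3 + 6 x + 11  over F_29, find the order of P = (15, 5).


Compute successive multiples of P until we hit O:
  1P = (15, 5)
  2P = (23, 7)
  3P = (11, 25)
  4P = (28, 2)
  5P = (19, 16)
  6P = (8, 7)
  7P = (12, 19)
  8P = (27, 22)
  ... (continuing to 27P)
  27P = O

ord(P) = 27


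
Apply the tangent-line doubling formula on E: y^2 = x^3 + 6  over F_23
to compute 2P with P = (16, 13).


Doubling: s = (3 x1^2 + a) / (2 y1)
s = (3*16^2 + 0) / (2*13) mod 23 = 3
x3 = s^2 - 2 x1 mod 23 = 3^2 - 2*16 = 0
y3 = s (x1 - x3) - y1 mod 23 = 3 * (16 - 0) - 13 = 12

2P = (0, 12)


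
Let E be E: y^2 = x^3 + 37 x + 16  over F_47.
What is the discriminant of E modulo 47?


4 a^3 + 27 b^2 = 4*37^3 + 27*16^2 = 202612 + 6912 = 209524
Delta = -16 * (209524) = -3352384
Delta mod 47 = 32

Delta = 32 (mod 47)


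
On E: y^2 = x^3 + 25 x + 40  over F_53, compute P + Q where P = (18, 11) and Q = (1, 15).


P != Q, so use the chord formula.
s = (y2 - y1) / (x2 - x1) = (4) / (36) mod 53 = 6
x3 = s^2 - x1 - x2 mod 53 = 6^2 - 18 - 1 = 17
y3 = s (x1 - x3) - y1 mod 53 = 6 * (18 - 17) - 11 = 48

P + Q = (17, 48)


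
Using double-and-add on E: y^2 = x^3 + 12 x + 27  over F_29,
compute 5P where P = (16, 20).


k = 5 = 101_2 (binary, LSB first: 101)
Double-and-add from P = (16, 20):
  bit 0 = 1: acc = O + (16, 20) = (16, 20)
  bit 1 = 0: acc unchanged = (16, 20)
  bit 2 = 1: acc = (16, 20) + (27, 13) = (19, 3)

5P = (19, 3)


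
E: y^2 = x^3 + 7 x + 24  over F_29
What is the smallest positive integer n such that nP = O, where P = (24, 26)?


Compute successive multiples of P until we hit O:
  1P = (24, 26)
  2P = (26, 11)
  3P = (28, 4)
  4P = (0, 16)
  5P = (9, 2)
  6P = (9, 27)
  7P = (0, 13)
  8P = (28, 25)
  ... (continuing to 11P)
  11P = O

ord(P) = 11


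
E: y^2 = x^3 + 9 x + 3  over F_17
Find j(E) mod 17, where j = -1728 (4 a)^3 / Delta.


Delta = -16(4 a^3 + 27 b^2) mod 17 = 14
-1728 * (4 a)^3 = -1728 * (4*9)^3 mod 17 = 14
j = 14 * 14^(-1) mod 17 = 1

j = 1 (mod 17)


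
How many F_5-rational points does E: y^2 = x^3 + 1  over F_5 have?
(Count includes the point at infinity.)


For each x in F_5, count y with y^2 = x^3 + 0 x + 1 mod 5:
  x = 0: RHS = 1, y in [1, 4]  -> 2 point(s)
  x = 2: RHS = 4, y in [2, 3]  -> 2 point(s)
  x = 4: RHS = 0, y in [0]  -> 1 point(s)
Affine points: 5. Add the point at infinity: total = 6.

#E(F_5) = 6


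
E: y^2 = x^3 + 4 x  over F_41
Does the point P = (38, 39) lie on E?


Check whether y^2 = x^3 + 4 x + 0 (mod 41) for (x, y) = (38, 39).
LHS: y^2 = 39^2 mod 41 = 4
RHS: x^3 + 4 x + 0 = 38^3 + 4*38 + 0 mod 41 = 2
LHS != RHS

No, not on the curve


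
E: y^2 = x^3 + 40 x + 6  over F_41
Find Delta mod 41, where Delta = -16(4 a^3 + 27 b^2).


4 a^3 + 27 b^2 = 4*40^3 + 27*6^2 = 256000 + 972 = 256972
Delta = -16 * (256972) = -4111552
Delta mod 41 = 10

Delta = 10 (mod 41)


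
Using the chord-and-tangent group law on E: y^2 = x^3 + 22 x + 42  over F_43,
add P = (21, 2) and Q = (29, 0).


P != Q, so use the chord formula.
s = (y2 - y1) / (x2 - x1) = (41) / (8) mod 43 = 32
x3 = s^2 - x1 - x2 mod 43 = 32^2 - 21 - 29 = 28
y3 = s (x1 - x3) - y1 mod 43 = 32 * (21 - 28) - 2 = 32

P + Q = (28, 32)


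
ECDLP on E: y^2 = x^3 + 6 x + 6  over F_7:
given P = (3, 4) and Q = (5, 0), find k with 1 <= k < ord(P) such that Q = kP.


Enumerate multiples of P until we hit Q = (5, 0):
  1P = (3, 4)
  2P = (5, 0)
Match found at i = 2.

k = 2


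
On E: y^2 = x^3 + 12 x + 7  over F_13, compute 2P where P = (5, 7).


Doubling: s = (3 x1^2 + a) / (2 y1)
s = (3*5^2 + 12) / (2*7) mod 13 = 9
x3 = s^2 - 2 x1 mod 13 = 9^2 - 2*5 = 6
y3 = s (x1 - x3) - y1 mod 13 = 9 * (5 - 6) - 7 = 10

2P = (6, 10)


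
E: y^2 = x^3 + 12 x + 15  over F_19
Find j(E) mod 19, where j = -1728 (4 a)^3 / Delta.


Delta = -16(4 a^3 + 27 b^2) mod 19 = 11
-1728 * (4 a)^3 = -1728 * (4*12)^3 mod 19 = 12
j = 12 * 11^(-1) mod 19 = 8

j = 8 (mod 19)


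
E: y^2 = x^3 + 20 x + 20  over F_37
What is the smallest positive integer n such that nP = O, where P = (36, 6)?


Compute successive multiples of P until we hit O:
  1P = (36, 6)
  2P = (27, 2)
  3P = (8, 27)
  4P = (19, 9)
  5P = (23, 20)
  6P = (12, 8)
  7P = (35, 34)
  8P = (10, 6)
  ... (continuing to 39P)
  39P = O

ord(P) = 39


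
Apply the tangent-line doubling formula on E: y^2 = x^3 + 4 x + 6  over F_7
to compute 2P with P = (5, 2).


Doubling: s = (3 x1^2 + a) / (2 y1)
s = (3*5^2 + 4) / (2*2) mod 7 = 4
x3 = s^2 - 2 x1 mod 7 = 4^2 - 2*5 = 6
y3 = s (x1 - x3) - y1 mod 7 = 4 * (5 - 6) - 2 = 1

2P = (6, 1)


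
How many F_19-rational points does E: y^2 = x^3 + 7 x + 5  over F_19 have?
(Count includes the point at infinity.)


For each x in F_19, count y with y^2 = x^3 + 7 x + 5 mod 19:
  x = 0: RHS = 5, y in [9, 10]  -> 2 point(s)
  x = 6: RHS = 16, y in [4, 15]  -> 2 point(s)
  x = 7: RHS = 17, y in [6, 13]  -> 2 point(s)
  x = 10: RHS = 11, y in [7, 12]  -> 2 point(s)
  x = 11: RHS = 7, y in [8, 11]  -> 2 point(s)
  x = 14: RHS = 16, y in [4, 15]  -> 2 point(s)
  x = 18: RHS = 16, y in [4, 15]  -> 2 point(s)
Affine points: 14. Add the point at infinity: total = 15.

#E(F_19) = 15


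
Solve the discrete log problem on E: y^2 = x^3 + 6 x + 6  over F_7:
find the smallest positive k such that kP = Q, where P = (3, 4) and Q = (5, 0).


Enumerate multiples of P until we hit Q = (5, 0):
  1P = (3, 4)
  2P = (5, 0)
Match found at i = 2.

k = 2


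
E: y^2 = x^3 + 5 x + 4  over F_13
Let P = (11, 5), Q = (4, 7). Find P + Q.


P != Q, so use the chord formula.
s = (y2 - y1) / (x2 - x1) = (2) / (6) mod 13 = 9
x3 = s^2 - x1 - x2 mod 13 = 9^2 - 11 - 4 = 1
y3 = s (x1 - x3) - y1 mod 13 = 9 * (11 - 1) - 5 = 7

P + Q = (1, 7)


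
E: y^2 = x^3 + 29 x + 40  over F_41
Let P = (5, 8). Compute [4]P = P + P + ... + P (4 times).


k = 4 = 100_2 (binary, LSB first: 001)
Double-and-add from P = (5, 8):
  bit 0 = 0: acc unchanged = O
  bit 1 = 0: acc unchanged = O
  bit 2 = 1: acc = O + (13, 21) = (13, 21)

4P = (13, 21)


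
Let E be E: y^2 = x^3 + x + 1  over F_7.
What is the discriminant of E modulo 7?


4 a^3 + 27 b^2 = 4*1^3 + 27*1^2 = 4 + 27 = 31
Delta = -16 * (31) = -496
Delta mod 7 = 1

Delta = 1 (mod 7)


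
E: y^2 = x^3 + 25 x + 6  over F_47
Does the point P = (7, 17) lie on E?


Check whether y^2 = x^3 + 25 x + 6 (mod 47) for (x, y) = (7, 17).
LHS: y^2 = 17^2 mod 47 = 7
RHS: x^3 + 25 x + 6 = 7^3 + 25*7 + 6 mod 47 = 7
LHS = RHS

Yes, on the curve


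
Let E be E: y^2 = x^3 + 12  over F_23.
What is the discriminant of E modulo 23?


4 a^3 + 27 b^2 = 4*0^3 + 27*12^2 = 0 + 3888 = 3888
Delta = -16 * (3888) = -62208
Delta mod 23 = 7

Delta = 7 (mod 23)


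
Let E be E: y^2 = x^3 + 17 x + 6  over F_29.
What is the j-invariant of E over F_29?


Delta = -16(4 a^3 + 27 b^2) mod 29 = 7
-1728 * (4 a)^3 = -1728 * (4*17)^3 mod 29 = 23
j = 23 * 7^(-1) mod 29 = 24

j = 24 (mod 29)


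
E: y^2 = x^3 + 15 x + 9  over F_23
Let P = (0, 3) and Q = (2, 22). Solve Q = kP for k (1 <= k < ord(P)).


Enumerate multiples of P until we hit Q = (2, 22):
  1P = (0, 3)
  2P = (12, 13)
  3P = (20, 11)
  4P = (5, 18)
  5P = (4, 8)
  6P = (22, 4)
  7P = (2, 22)
Match found at i = 7.

k = 7


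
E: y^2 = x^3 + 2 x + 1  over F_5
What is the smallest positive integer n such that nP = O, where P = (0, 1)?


Compute successive multiples of P until we hit O:
  1P = (0, 1)
  2P = (1, 3)
  3P = (3, 3)
  4P = (3, 2)
  5P = (1, 2)
  6P = (0, 4)
  7P = O

ord(P) = 7


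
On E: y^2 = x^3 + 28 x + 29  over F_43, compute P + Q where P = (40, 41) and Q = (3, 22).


P != Q, so use the chord formula.
s = (y2 - y1) / (x2 - x1) = (24) / (6) mod 43 = 4
x3 = s^2 - x1 - x2 mod 43 = 4^2 - 40 - 3 = 16
y3 = s (x1 - x3) - y1 mod 43 = 4 * (40 - 16) - 41 = 12

P + Q = (16, 12)


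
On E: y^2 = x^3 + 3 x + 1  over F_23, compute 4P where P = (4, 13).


k = 4 = 100_2 (binary, LSB first: 001)
Double-and-add from P = (4, 13):
  bit 0 = 0: acc unchanged = O
  bit 1 = 0: acc unchanged = O
  bit 2 = 1: acc = O + (14, 21) = (14, 21)

4P = (14, 21)


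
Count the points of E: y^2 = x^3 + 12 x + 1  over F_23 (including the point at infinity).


For each x in F_23, count y with y^2 = x^3 + 12 x + 1 mod 23:
  x = 0: RHS = 1, y in [1, 22]  -> 2 point(s)
  x = 3: RHS = 18, y in [8, 15]  -> 2 point(s)
  x = 5: RHS = 2, y in [5, 18]  -> 2 point(s)
  x = 6: RHS = 13, y in [6, 17]  -> 2 point(s)
  x = 13: RHS = 8, y in [10, 13]  -> 2 point(s)
  x = 17: RHS = 12, y in [9, 14]  -> 2 point(s)
  x = 18: RHS = 0, y in [0]  -> 1 point(s)
  x = 19: RHS = 4, y in [2, 21]  -> 2 point(s)
Affine points: 15. Add the point at infinity: total = 16.

#E(F_23) = 16


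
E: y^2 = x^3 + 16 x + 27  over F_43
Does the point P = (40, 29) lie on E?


Check whether y^2 = x^3 + 16 x + 27 (mod 43) for (x, y) = (40, 29).
LHS: y^2 = 29^2 mod 43 = 24
RHS: x^3 + 16 x + 27 = 40^3 + 16*40 + 27 mod 43 = 38
LHS != RHS

No, not on the curve


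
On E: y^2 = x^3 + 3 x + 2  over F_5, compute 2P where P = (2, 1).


Doubling: s = (3 x1^2 + a) / (2 y1)
s = (3*2^2 + 3) / (2*1) mod 5 = 0
x3 = s^2 - 2 x1 mod 5 = 0^2 - 2*2 = 1
y3 = s (x1 - x3) - y1 mod 5 = 0 * (2 - 1) - 1 = 4

2P = (1, 4)


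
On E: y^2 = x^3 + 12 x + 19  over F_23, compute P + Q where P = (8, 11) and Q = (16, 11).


P != Q, so use the chord formula.
s = (y2 - y1) / (x2 - x1) = (0) / (8) mod 23 = 0
x3 = s^2 - x1 - x2 mod 23 = 0^2 - 8 - 16 = 22
y3 = s (x1 - x3) - y1 mod 23 = 0 * (8 - 22) - 11 = 12

P + Q = (22, 12)


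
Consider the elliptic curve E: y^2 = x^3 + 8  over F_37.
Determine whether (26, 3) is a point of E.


Check whether y^2 = x^3 + 0 x + 8 (mod 37) for (x, y) = (26, 3).
LHS: y^2 = 3^2 mod 37 = 9
RHS: x^3 + 0 x + 8 = 26^3 + 0*26 + 8 mod 37 = 9
LHS = RHS

Yes, on the curve


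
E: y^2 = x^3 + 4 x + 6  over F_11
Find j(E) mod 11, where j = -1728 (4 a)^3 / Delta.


Delta = -16(4 a^3 + 27 b^2) mod 11 = 9
-1728 * (4 a)^3 = -1728 * (4*4)^3 mod 11 = 7
j = 7 * 9^(-1) mod 11 = 2

j = 2 (mod 11)


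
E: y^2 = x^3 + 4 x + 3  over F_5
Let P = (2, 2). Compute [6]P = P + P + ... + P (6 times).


k = 6 = 110_2 (binary, LSB first: 011)
Double-and-add from P = (2, 2):
  bit 0 = 0: acc unchanged = O
  bit 1 = 1: acc = O + (2, 3) = (2, 3)
  bit 2 = 1: acc = (2, 3) + (2, 2) = O

6P = O


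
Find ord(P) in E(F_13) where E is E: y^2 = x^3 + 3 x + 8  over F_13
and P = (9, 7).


Compute successive multiples of P until we hit O:
  1P = (9, 7)
  2P = (9, 6)
  3P = O

ord(P) = 3


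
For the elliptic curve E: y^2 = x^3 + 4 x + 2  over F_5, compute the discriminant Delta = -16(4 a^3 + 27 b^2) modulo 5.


4 a^3 + 27 b^2 = 4*4^3 + 27*2^2 = 256 + 108 = 364
Delta = -16 * (364) = -5824
Delta mod 5 = 1

Delta = 1 (mod 5)


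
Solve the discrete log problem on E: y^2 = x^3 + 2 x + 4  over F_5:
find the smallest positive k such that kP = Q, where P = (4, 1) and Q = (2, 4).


Enumerate multiples of P until we hit Q = (2, 4):
  1P = (4, 1)
  2P = (2, 4)
Match found at i = 2.

k = 2


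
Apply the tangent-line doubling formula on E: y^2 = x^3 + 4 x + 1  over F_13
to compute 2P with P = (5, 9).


Doubling: s = (3 x1^2 + a) / (2 y1)
s = (3*5^2 + 4) / (2*9) mod 13 = 8
x3 = s^2 - 2 x1 mod 13 = 8^2 - 2*5 = 2
y3 = s (x1 - x3) - y1 mod 13 = 8 * (5 - 2) - 9 = 2

2P = (2, 2)


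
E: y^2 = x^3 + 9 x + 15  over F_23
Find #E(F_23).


For each x in F_23, count y with y^2 = x^3 + 9 x + 15 mod 23:
  x = 1: RHS = 2, y in [5, 18]  -> 2 point(s)
  x = 2: RHS = 18, y in [8, 15]  -> 2 point(s)
  x = 3: RHS = 0, y in [0]  -> 1 point(s)
  x = 4: RHS = 0, y in [0]  -> 1 point(s)
  x = 5: RHS = 1, y in [1, 22]  -> 2 point(s)
  x = 6: RHS = 9, y in [3, 20]  -> 2 point(s)
  x = 8: RHS = 1, y in [1, 22]  -> 2 point(s)
  x = 10: RHS = 1, y in [1, 22]  -> 2 point(s)
  x = 13: RHS = 6, y in [11, 12]  -> 2 point(s)
  x = 15: RHS = 6, y in [11, 12]  -> 2 point(s)
  x = 16: RHS = 0, y in [0]  -> 1 point(s)
  x = 18: RHS = 6, y in [11, 12]  -> 2 point(s)
  x = 21: RHS = 12, y in [9, 14]  -> 2 point(s)
Affine points: 23. Add the point at infinity: total = 24.

#E(F_23) = 24


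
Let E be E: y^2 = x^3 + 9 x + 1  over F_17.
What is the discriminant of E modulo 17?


4 a^3 + 27 b^2 = 4*9^3 + 27*1^2 = 2916 + 27 = 2943
Delta = -16 * (2943) = -47088
Delta mod 17 = 2

Delta = 2 (mod 17)


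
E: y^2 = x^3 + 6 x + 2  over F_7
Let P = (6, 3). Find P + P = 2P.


Doubling: s = (3 x1^2 + a) / (2 y1)
s = (3*6^2 + 6) / (2*3) mod 7 = 5
x3 = s^2 - 2 x1 mod 7 = 5^2 - 2*6 = 6
y3 = s (x1 - x3) - y1 mod 7 = 5 * (6 - 6) - 3 = 4

2P = (6, 4)


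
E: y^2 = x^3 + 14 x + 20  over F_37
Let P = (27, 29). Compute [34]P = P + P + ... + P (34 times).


k = 34 = 100010_2 (binary, LSB first: 010001)
Double-and-add from P = (27, 29):
  bit 0 = 0: acc unchanged = O
  bit 1 = 1: acc = O + (23, 22) = (23, 22)
  bit 2 = 0: acc unchanged = (23, 22)
  bit 3 = 0: acc unchanged = (23, 22)
  bit 4 = 0: acc unchanged = (23, 22)
  bit 5 = 1: acc = (23, 22) + (17, 18) = (18, 6)

34P = (18, 6)


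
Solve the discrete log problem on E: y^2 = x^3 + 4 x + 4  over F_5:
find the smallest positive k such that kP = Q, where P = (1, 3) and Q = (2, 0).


Enumerate multiples of P until we hit Q = (2, 0):
  1P = (1, 3)
  2P = (2, 0)
Match found at i = 2.

k = 2


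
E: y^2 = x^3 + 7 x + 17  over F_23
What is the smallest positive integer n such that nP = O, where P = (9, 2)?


Compute successive multiples of P until we hit O:
  1P = (9, 2)
  2P = (7, 8)
  3P = (16, 19)
  4P = (10, 12)
  5P = (12, 14)
  6P = (18, 8)
  7P = (22, 20)
  8P = (21, 15)
  ... (continuing to 27P)
  27P = O

ord(P) = 27


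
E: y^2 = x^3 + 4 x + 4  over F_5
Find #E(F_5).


For each x in F_5, count y with y^2 = x^3 + 4 x + 4 mod 5:
  x = 0: RHS = 4, y in [2, 3]  -> 2 point(s)
  x = 1: RHS = 4, y in [2, 3]  -> 2 point(s)
  x = 2: RHS = 0, y in [0]  -> 1 point(s)
  x = 4: RHS = 4, y in [2, 3]  -> 2 point(s)
Affine points: 7. Add the point at infinity: total = 8.

#E(F_5) = 8


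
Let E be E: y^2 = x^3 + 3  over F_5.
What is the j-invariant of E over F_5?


Delta = -16(4 a^3 + 27 b^2) mod 5 = 2
-1728 * (4 a)^3 = -1728 * (4*0)^3 mod 5 = 0
j = 0 * 2^(-1) mod 5 = 0

j = 0 (mod 5)


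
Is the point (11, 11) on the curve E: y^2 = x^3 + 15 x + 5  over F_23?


Check whether y^2 = x^3 + 15 x + 5 (mod 23) for (x, y) = (11, 11).
LHS: y^2 = 11^2 mod 23 = 6
RHS: x^3 + 15 x + 5 = 11^3 + 15*11 + 5 mod 23 = 6
LHS = RHS

Yes, on the curve


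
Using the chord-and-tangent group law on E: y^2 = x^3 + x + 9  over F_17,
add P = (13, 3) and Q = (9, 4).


P != Q, so use the chord formula.
s = (y2 - y1) / (x2 - x1) = (1) / (13) mod 17 = 4
x3 = s^2 - x1 - x2 mod 17 = 4^2 - 13 - 9 = 11
y3 = s (x1 - x3) - y1 mod 17 = 4 * (13 - 11) - 3 = 5

P + Q = (11, 5)


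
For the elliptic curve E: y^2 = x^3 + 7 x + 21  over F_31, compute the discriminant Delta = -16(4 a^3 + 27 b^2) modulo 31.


4 a^3 + 27 b^2 = 4*7^3 + 27*21^2 = 1372 + 11907 = 13279
Delta = -16 * (13279) = -212464
Delta mod 31 = 10

Delta = 10 (mod 31)


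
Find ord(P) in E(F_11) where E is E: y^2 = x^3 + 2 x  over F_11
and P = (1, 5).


Compute successive multiples of P until we hit O:
  1P = (1, 5)
  2P = (1, 6)
  3P = O

ord(P) = 3


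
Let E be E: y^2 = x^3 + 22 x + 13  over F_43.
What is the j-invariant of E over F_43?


Delta = -16(4 a^3 + 27 b^2) mod 43 = 41
-1728 * (4 a)^3 = -1728 * (4*22)^3 mod 43 = 22
j = 22 * 41^(-1) mod 43 = 32

j = 32 (mod 43)


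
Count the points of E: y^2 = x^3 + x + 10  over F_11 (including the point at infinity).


For each x in F_11, count y with y^2 = x^3 + 1 x + 10 mod 11:
  x = 1: RHS = 1, y in [1, 10]  -> 2 point(s)
  x = 2: RHS = 9, y in [3, 8]  -> 2 point(s)
  x = 4: RHS = 1, y in [1, 10]  -> 2 point(s)
  x = 6: RHS = 1, y in [1, 10]  -> 2 point(s)
  x = 9: RHS = 0, y in [0]  -> 1 point(s)
Affine points: 9. Add the point at infinity: total = 10.

#E(F_11) = 10


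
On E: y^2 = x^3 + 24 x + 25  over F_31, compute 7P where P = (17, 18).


k = 7 = 111_2 (binary, LSB first: 111)
Double-and-add from P = (17, 18):
  bit 0 = 1: acc = O + (17, 18) = (17, 18)
  bit 1 = 1: acc = (17, 18) + (7, 28) = (8, 4)
  bit 2 = 1: acc = (8, 4) + (0, 5) = (8, 27)

7P = (8, 27)


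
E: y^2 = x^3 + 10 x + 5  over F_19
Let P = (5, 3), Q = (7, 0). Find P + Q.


P != Q, so use the chord formula.
s = (y2 - y1) / (x2 - x1) = (16) / (2) mod 19 = 8
x3 = s^2 - x1 - x2 mod 19 = 8^2 - 5 - 7 = 14
y3 = s (x1 - x3) - y1 mod 19 = 8 * (5 - 14) - 3 = 1

P + Q = (14, 1)


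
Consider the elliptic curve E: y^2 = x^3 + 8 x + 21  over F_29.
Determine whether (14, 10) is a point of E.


Check whether y^2 = x^3 + 8 x + 21 (mod 29) for (x, y) = (14, 10).
LHS: y^2 = 10^2 mod 29 = 13
RHS: x^3 + 8 x + 21 = 14^3 + 8*14 + 21 mod 29 = 6
LHS != RHS

No, not on the curve


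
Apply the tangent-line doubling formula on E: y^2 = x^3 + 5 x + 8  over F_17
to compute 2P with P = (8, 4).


Doubling: s = (3 x1^2 + a) / (2 y1)
s = (3*8^2 + 5) / (2*4) mod 17 = 14
x3 = s^2 - 2 x1 mod 17 = 14^2 - 2*8 = 10
y3 = s (x1 - x3) - y1 mod 17 = 14 * (8 - 10) - 4 = 2

2P = (10, 2)


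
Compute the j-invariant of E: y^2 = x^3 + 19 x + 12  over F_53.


Delta = -16(4 a^3 + 27 b^2) mod 53 = 37
-1728 * (4 a)^3 = -1728 * (4*19)^3 mod 53 = 47
j = 47 * 37^(-1) mod 53 = 7

j = 7 (mod 53)


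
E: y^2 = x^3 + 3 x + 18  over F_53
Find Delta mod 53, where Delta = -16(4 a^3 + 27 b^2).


4 a^3 + 27 b^2 = 4*3^3 + 27*18^2 = 108 + 8748 = 8856
Delta = -16 * (8856) = -141696
Delta mod 53 = 26

Delta = 26 (mod 53)


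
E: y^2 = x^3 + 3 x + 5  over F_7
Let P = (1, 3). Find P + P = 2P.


Doubling: s = (3 x1^2 + a) / (2 y1)
s = (3*1^2 + 3) / (2*3) mod 7 = 1
x3 = s^2 - 2 x1 mod 7 = 1^2 - 2*1 = 6
y3 = s (x1 - x3) - y1 mod 7 = 1 * (1 - 6) - 3 = 6

2P = (6, 6)


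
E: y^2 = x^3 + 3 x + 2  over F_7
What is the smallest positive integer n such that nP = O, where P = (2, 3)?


Compute successive multiples of P until we hit O:
  1P = (2, 3)
  2P = (4, 6)
  3P = (5, 3)
  4P = (0, 4)
  5P = (0, 3)
  6P = (5, 4)
  7P = (4, 1)
  8P = (2, 4)
  ... (continuing to 9P)
  9P = O

ord(P) = 9


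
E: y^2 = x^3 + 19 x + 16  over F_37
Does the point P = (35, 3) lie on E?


Check whether y^2 = x^3 + 19 x + 16 (mod 37) for (x, y) = (35, 3).
LHS: y^2 = 3^2 mod 37 = 9
RHS: x^3 + 19 x + 16 = 35^3 + 19*35 + 16 mod 37 = 7
LHS != RHS

No, not on the curve


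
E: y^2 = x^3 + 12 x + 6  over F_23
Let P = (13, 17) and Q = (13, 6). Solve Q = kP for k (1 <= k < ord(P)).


Enumerate multiples of P until we hit Q = (13, 6):
  1P = (13, 17)
  2P = (6, 8)
  3P = (8, 19)
  4P = (4, 7)
  5P = (22, 19)
  6P = (19, 20)
  7P = (20, 14)
  8P = (16, 4)
  9P = (0, 11)
  10P = (3, 0)
  11P = (0, 12)
  12P = (16, 19)
  13P = (20, 9)
  14P = (19, 3)
  15P = (22, 4)
  16P = (4, 16)
  17P = (8, 4)
  18P = (6, 15)
  19P = (13, 6)
Match found at i = 19.

k = 19


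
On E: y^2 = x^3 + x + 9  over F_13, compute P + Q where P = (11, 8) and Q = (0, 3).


P != Q, so use the chord formula.
s = (y2 - y1) / (x2 - x1) = (8) / (2) mod 13 = 4
x3 = s^2 - x1 - x2 mod 13 = 4^2 - 11 - 0 = 5
y3 = s (x1 - x3) - y1 mod 13 = 4 * (11 - 5) - 8 = 3

P + Q = (5, 3)


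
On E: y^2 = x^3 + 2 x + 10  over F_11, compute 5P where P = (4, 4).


k = 5 = 101_2 (binary, LSB first: 101)
Double-and-add from P = (4, 4):
  bit 0 = 1: acc = O + (4, 4) = (4, 4)
  bit 1 = 0: acc unchanged = (4, 4)
  bit 2 = 1: acc = (4, 4) + (2, 0) = (9, 8)

5P = (9, 8)


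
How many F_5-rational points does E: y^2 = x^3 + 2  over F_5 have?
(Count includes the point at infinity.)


For each x in F_5, count y with y^2 = x^3 + 0 x + 2 mod 5:
  x = 2: RHS = 0, y in [0]  -> 1 point(s)
  x = 3: RHS = 4, y in [2, 3]  -> 2 point(s)
  x = 4: RHS = 1, y in [1, 4]  -> 2 point(s)
Affine points: 5. Add the point at infinity: total = 6.

#E(F_5) = 6


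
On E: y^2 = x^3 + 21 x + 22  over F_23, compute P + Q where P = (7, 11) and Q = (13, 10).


P != Q, so use the chord formula.
s = (y2 - y1) / (x2 - x1) = (22) / (6) mod 23 = 19
x3 = s^2 - x1 - x2 mod 23 = 19^2 - 7 - 13 = 19
y3 = s (x1 - x3) - y1 mod 23 = 19 * (7 - 19) - 11 = 14

P + Q = (19, 14)


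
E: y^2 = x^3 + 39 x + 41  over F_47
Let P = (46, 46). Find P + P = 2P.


Doubling: s = (3 x1^2 + a) / (2 y1)
s = (3*46^2 + 39) / (2*46) mod 47 = 26
x3 = s^2 - 2 x1 mod 47 = 26^2 - 2*46 = 20
y3 = s (x1 - x3) - y1 mod 47 = 26 * (46 - 20) - 46 = 19

2P = (20, 19)


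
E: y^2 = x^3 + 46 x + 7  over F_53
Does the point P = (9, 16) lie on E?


Check whether y^2 = x^3 + 46 x + 7 (mod 53) for (x, y) = (9, 16).
LHS: y^2 = 16^2 mod 53 = 44
RHS: x^3 + 46 x + 7 = 9^3 + 46*9 + 7 mod 53 = 37
LHS != RHS

No, not on the curve


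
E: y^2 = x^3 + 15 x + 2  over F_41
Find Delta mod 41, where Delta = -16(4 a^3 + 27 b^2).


4 a^3 + 27 b^2 = 4*15^3 + 27*2^2 = 13500 + 108 = 13608
Delta = -16 * (13608) = -217728
Delta mod 41 = 23

Delta = 23 (mod 41)


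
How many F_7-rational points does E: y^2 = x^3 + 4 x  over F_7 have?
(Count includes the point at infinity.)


For each x in F_7, count y with y^2 = x^3 + 4 x + 0 mod 7:
  x = 0: RHS = 0, y in [0]  -> 1 point(s)
  x = 2: RHS = 2, y in [3, 4]  -> 2 point(s)
  x = 3: RHS = 4, y in [2, 5]  -> 2 point(s)
  x = 6: RHS = 2, y in [3, 4]  -> 2 point(s)
Affine points: 7. Add the point at infinity: total = 8.

#E(F_7) = 8


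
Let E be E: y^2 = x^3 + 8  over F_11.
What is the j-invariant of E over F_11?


Delta = -16(4 a^3 + 27 b^2) mod 11 = 6
-1728 * (4 a)^3 = -1728 * (4*0)^3 mod 11 = 0
j = 0 * 6^(-1) mod 11 = 0

j = 0 (mod 11)


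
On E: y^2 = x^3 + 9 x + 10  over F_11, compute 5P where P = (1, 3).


k = 5 = 101_2 (binary, LSB first: 101)
Double-and-add from P = (1, 3):
  bit 0 = 1: acc = O + (1, 3) = (1, 3)
  bit 1 = 0: acc unchanged = (1, 3)
  bit 2 = 1: acc = (1, 3) + (8, 0) = (6, 7)

5P = (6, 7)


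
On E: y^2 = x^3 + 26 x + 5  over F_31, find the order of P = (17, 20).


Compute successive multiples of P until we hit O:
  1P = (17, 20)
  2P = (25, 6)
  3P = (25, 25)
  4P = (17, 11)
  5P = O

ord(P) = 5


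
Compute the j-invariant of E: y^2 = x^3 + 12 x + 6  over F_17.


Delta = -16(4 a^3 + 27 b^2) mod 17 = 13
-1728 * (4 a)^3 = -1728 * (4*12)^3 mod 17 = 8
j = 8 * 13^(-1) mod 17 = 15

j = 15 (mod 17)


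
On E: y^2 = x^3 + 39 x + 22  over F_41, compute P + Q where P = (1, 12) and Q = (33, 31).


P != Q, so use the chord formula.
s = (y2 - y1) / (x2 - x1) = (19) / (32) mod 41 = 7
x3 = s^2 - x1 - x2 mod 41 = 7^2 - 1 - 33 = 15
y3 = s (x1 - x3) - y1 mod 41 = 7 * (1 - 15) - 12 = 13

P + Q = (15, 13)


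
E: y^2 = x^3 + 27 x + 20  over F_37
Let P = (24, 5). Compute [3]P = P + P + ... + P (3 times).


k = 3 = 11_2 (binary, LSB first: 11)
Double-and-add from P = (24, 5):
  bit 0 = 1: acc = O + (24, 5) = (24, 5)
  bit 1 = 1: acc = (24, 5) + (33, 25) = (16, 21)

3P = (16, 21)


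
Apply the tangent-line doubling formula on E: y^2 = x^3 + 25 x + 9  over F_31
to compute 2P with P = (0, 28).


Doubling: s = (3 x1^2 + a) / (2 y1)
s = (3*0^2 + 25) / (2*28) mod 31 = 1
x3 = s^2 - 2 x1 mod 31 = 1^2 - 2*0 = 1
y3 = s (x1 - x3) - y1 mod 31 = 1 * (0 - 1) - 28 = 2

2P = (1, 2)


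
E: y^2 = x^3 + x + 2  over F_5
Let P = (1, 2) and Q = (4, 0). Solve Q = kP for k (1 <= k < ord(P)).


Enumerate multiples of P until we hit Q = (4, 0):
  1P = (1, 2)
  2P = (4, 0)
Match found at i = 2.

k = 2


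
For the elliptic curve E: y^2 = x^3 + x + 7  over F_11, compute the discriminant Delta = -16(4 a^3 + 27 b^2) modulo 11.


4 a^3 + 27 b^2 = 4*1^3 + 27*7^2 = 4 + 1323 = 1327
Delta = -16 * (1327) = -21232
Delta mod 11 = 9

Delta = 9 (mod 11)


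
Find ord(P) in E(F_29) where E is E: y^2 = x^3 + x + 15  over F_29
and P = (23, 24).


Compute successive multiples of P until we hit O:
  1P = (23, 24)
  2P = (18, 23)
  3P = (24, 28)
  4P = (27, 18)
  5P = (3, 4)
  6P = (4, 24)
  7P = (2, 5)
  8P = (11, 20)
  ... (continuing to 34P)
  34P = O

ord(P) = 34


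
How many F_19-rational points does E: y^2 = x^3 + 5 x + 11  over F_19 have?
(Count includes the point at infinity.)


For each x in F_19, count y with y^2 = x^3 + 5 x + 11 mod 19:
  x = 0: RHS = 11, y in [7, 12]  -> 2 point(s)
  x = 1: RHS = 17, y in [6, 13]  -> 2 point(s)
  x = 4: RHS = 0, y in [0]  -> 1 point(s)
  x = 5: RHS = 9, y in [3, 16]  -> 2 point(s)
  x = 7: RHS = 9, y in [3, 16]  -> 2 point(s)
  x = 9: RHS = 6, y in [5, 14]  -> 2 point(s)
  x = 10: RHS = 16, y in [4, 15]  -> 2 point(s)
  x = 16: RHS = 7, y in [8, 11]  -> 2 point(s)
  x = 18: RHS = 5, y in [9, 10]  -> 2 point(s)
Affine points: 17. Add the point at infinity: total = 18.

#E(F_19) = 18


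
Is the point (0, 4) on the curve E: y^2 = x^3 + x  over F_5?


Check whether y^2 = x^3 + 1 x + 0 (mod 5) for (x, y) = (0, 4).
LHS: y^2 = 4^2 mod 5 = 1
RHS: x^3 + 1 x + 0 = 0^3 + 1*0 + 0 mod 5 = 0
LHS != RHS

No, not on the curve


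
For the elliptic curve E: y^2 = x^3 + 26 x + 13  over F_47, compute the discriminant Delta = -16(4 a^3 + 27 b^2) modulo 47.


4 a^3 + 27 b^2 = 4*26^3 + 27*13^2 = 70304 + 4563 = 74867
Delta = -16 * (74867) = -1197872
Delta mod 47 = 17

Delta = 17 (mod 47)


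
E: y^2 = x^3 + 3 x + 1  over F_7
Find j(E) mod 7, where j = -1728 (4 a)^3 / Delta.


Delta = -16(4 a^3 + 27 b^2) mod 7 = 3
-1728 * (4 a)^3 = -1728 * (4*3)^3 mod 7 = 6
j = 6 * 3^(-1) mod 7 = 2

j = 2 (mod 7)


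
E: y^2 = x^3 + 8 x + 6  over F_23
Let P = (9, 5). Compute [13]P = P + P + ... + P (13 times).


k = 13 = 1101_2 (binary, LSB first: 1011)
Double-and-add from P = (9, 5):
  bit 0 = 1: acc = O + (9, 5) = (9, 5)
  bit 1 = 0: acc unchanged = (9, 5)
  bit 2 = 1: acc = (9, 5) + (20, 1) = (12, 17)
  bit 3 = 1: acc = (12, 17) + (19, 5) = (17, 8)

13P = (17, 8)


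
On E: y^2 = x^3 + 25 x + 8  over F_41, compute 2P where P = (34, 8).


Doubling: s = (3 x1^2 + a) / (2 y1)
s = (3*34^2 + 25) / (2*8) mod 41 = 21
x3 = s^2 - 2 x1 mod 41 = 21^2 - 2*34 = 4
y3 = s (x1 - x3) - y1 mod 41 = 21 * (34 - 4) - 8 = 7

2P = (4, 7)


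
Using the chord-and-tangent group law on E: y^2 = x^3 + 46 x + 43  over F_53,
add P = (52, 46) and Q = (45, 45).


P != Q, so use the chord formula.
s = (y2 - y1) / (x2 - x1) = (52) / (46) mod 53 = 38
x3 = s^2 - x1 - x2 mod 53 = 38^2 - 52 - 45 = 22
y3 = s (x1 - x3) - y1 mod 53 = 38 * (52 - 22) - 46 = 34

P + Q = (22, 34)


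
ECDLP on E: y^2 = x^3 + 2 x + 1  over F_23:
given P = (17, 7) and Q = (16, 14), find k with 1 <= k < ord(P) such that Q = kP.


Enumerate multiples of P until we hit Q = (16, 14):
  1P = (17, 7)
  2P = (16, 14)
Match found at i = 2.

k = 2


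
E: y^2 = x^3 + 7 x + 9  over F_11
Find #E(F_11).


For each x in F_11, count y with y^2 = x^3 + 7 x + 9 mod 11:
  x = 0: RHS = 9, y in [3, 8]  -> 2 point(s)
  x = 2: RHS = 9, y in [3, 8]  -> 2 point(s)
  x = 5: RHS = 4, y in [2, 9]  -> 2 point(s)
  x = 6: RHS = 3, y in [5, 6]  -> 2 point(s)
  x = 7: RHS = 5, y in [4, 7]  -> 2 point(s)
  x = 8: RHS = 5, y in [4, 7]  -> 2 point(s)
  x = 9: RHS = 9, y in [3, 8]  -> 2 point(s)
  x = 10: RHS = 1, y in [1, 10]  -> 2 point(s)
Affine points: 16. Add the point at infinity: total = 17.

#E(F_11) = 17


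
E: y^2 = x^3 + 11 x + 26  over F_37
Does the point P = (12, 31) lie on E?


Check whether y^2 = x^3 + 11 x + 26 (mod 37) for (x, y) = (12, 31).
LHS: y^2 = 31^2 mod 37 = 36
RHS: x^3 + 11 x + 26 = 12^3 + 11*12 + 26 mod 37 = 36
LHS = RHS

Yes, on the curve


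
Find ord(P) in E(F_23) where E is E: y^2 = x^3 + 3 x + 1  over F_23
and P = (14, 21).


Compute successive multiples of P until we hit O:
  1P = (14, 21)
  2P = (11, 13)
  3P = (0, 1)
  4P = (4, 13)
  5P = (13, 12)
  6P = (8, 10)
  7P = (5, 7)
  8P = (5, 16)
  ... (continuing to 15P)
  15P = O

ord(P) = 15


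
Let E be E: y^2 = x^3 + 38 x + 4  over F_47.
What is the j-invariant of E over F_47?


Delta = -16(4 a^3 + 27 b^2) mod 47 = 29
-1728 * (4 a)^3 = -1728 * (4*38)^3 mod 47 = 24
j = 24 * 29^(-1) mod 47 = 30

j = 30 (mod 47)


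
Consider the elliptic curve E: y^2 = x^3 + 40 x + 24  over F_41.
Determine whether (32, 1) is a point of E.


Check whether y^2 = x^3 + 40 x + 24 (mod 41) for (x, y) = (32, 1).
LHS: y^2 = 1^2 mod 41 = 1
RHS: x^3 + 40 x + 24 = 32^3 + 40*32 + 24 mod 41 = 1
LHS = RHS

Yes, on the curve


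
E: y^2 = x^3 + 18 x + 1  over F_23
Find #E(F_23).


For each x in F_23, count y with y^2 = x^3 + 18 x + 1 mod 23:
  x = 0: RHS = 1, y in [1, 22]  -> 2 point(s)
  x = 3: RHS = 13, y in [6, 17]  -> 2 point(s)
  x = 5: RHS = 9, y in [3, 20]  -> 2 point(s)
  x = 6: RHS = 3, y in [7, 16]  -> 2 point(s)
  x = 8: RHS = 13, y in [6, 17]  -> 2 point(s)
  x = 9: RHS = 18, y in [8, 15]  -> 2 point(s)
  x = 10: RHS = 8, y in [10, 13]  -> 2 point(s)
  x = 11: RHS = 12, y in [9, 14]  -> 2 point(s)
  x = 12: RHS = 13, y in [6, 17]  -> 2 point(s)
  x = 15: RHS = 12, y in [9, 14]  -> 2 point(s)
  x = 18: RHS = 16, y in [4, 19]  -> 2 point(s)
  x = 19: RHS = 3, y in [7, 16]  -> 2 point(s)
  x = 20: RHS = 12, y in [9, 14]  -> 2 point(s)
  x = 21: RHS = 3, y in [7, 16]  -> 2 point(s)
Affine points: 28. Add the point at infinity: total = 29.

#E(F_23) = 29


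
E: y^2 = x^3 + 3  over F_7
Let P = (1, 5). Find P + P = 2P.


Doubling: s = (3 x1^2 + a) / (2 y1)
s = (3*1^2 + 0) / (2*5) mod 7 = 1
x3 = s^2 - 2 x1 mod 7 = 1^2 - 2*1 = 6
y3 = s (x1 - x3) - y1 mod 7 = 1 * (1 - 6) - 5 = 4

2P = (6, 4)


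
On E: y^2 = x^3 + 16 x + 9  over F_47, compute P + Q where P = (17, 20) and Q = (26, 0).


P != Q, so use the chord formula.
s = (y2 - y1) / (x2 - x1) = (27) / (9) mod 47 = 3
x3 = s^2 - x1 - x2 mod 47 = 3^2 - 17 - 26 = 13
y3 = s (x1 - x3) - y1 mod 47 = 3 * (17 - 13) - 20 = 39

P + Q = (13, 39)


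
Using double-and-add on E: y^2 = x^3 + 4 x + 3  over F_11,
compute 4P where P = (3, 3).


k = 4 = 100_2 (binary, LSB first: 001)
Double-and-add from P = (3, 3):
  bit 0 = 0: acc unchanged = O
  bit 1 = 0: acc unchanged = O
  bit 2 = 1: acc = O + (0, 5) = (0, 5)

4P = (0, 5)


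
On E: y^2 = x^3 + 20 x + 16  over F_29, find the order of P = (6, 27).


Compute successive multiples of P until we hit O:
  1P = (6, 27)
  2P = (26, 4)
  3P = (20, 21)
  4P = (2, 21)
  5P = (16, 16)
  6P = (23, 12)
  7P = (7, 8)
  8P = (0, 4)
  ... (continuing to 33P)
  33P = O

ord(P) = 33


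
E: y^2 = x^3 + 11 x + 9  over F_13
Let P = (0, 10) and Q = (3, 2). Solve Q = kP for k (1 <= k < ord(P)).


Enumerate multiples of P until we hit Q = (3, 2):
  1P = (0, 10)
  2P = (3, 2)
Match found at i = 2.

k = 2


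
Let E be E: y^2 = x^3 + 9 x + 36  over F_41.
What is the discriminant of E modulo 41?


4 a^3 + 27 b^2 = 4*9^3 + 27*36^2 = 2916 + 34992 = 37908
Delta = -16 * (37908) = -606528
Delta mod 41 = 26

Delta = 26 (mod 41)


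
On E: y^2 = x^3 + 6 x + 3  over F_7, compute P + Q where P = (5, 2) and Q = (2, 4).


P != Q, so use the chord formula.
s = (y2 - y1) / (x2 - x1) = (2) / (4) mod 7 = 4
x3 = s^2 - x1 - x2 mod 7 = 4^2 - 5 - 2 = 2
y3 = s (x1 - x3) - y1 mod 7 = 4 * (5 - 2) - 2 = 3

P + Q = (2, 3)


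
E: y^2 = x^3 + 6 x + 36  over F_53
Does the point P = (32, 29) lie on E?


Check whether y^2 = x^3 + 6 x + 36 (mod 53) for (x, y) = (32, 29).
LHS: y^2 = 29^2 mod 53 = 46
RHS: x^3 + 6 x + 36 = 32^3 + 6*32 + 36 mod 53 = 30
LHS != RHS

No, not on the curve


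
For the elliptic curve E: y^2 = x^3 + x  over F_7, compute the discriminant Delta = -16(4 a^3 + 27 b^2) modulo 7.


4 a^3 + 27 b^2 = 4*1^3 + 27*0^2 = 4 + 0 = 4
Delta = -16 * (4) = -64
Delta mod 7 = 6

Delta = 6 (mod 7)


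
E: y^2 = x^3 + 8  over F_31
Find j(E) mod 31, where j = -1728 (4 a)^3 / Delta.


Delta = -16(4 a^3 + 27 b^2) mod 31 = 4
-1728 * (4 a)^3 = -1728 * (4*0)^3 mod 31 = 0
j = 0 * 4^(-1) mod 31 = 0

j = 0 (mod 31)


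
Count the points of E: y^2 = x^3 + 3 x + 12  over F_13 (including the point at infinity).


For each x in F_13, count y with y^2 = x^3 + 3 x + 12 mod 13:
  x = 0: RHS = 12, y in [5, 8]  -> 2 point(s)
  x = 1: RHS = 3, y in [4, 9]  -> 2 point(s)
  x = 2: RHS = 0, y in [0]  -> 1 point(s)
  x = 3: RHS = 9, y in [3, 10]  -> 2 point(s)
  x = 4: RHS = 10, y in [6, 7]  -> 2 point(s)
  x = 5: RHS = 9, y in [3, 10]  -> 2 point(s)
  x = 6: RHS = 12, y in [5, 8]  -> 2 point(s)
  x = 7: RHS = 12, y in [5, 8]  -> 2 point(s)
  x = 9: RHS = 1, y in [1, 12]  -> 2 point(s)
Affine points: 17. Add the point at infinity: total = 18.

#E(F_13) = 18


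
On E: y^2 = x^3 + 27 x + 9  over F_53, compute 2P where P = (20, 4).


Doubling: s = (3 x1^2 + a) / (2 y1)
s = (3*20^2 + 27) / (2*4) mod 53 = 1
x3 = s^2 - 2 x1 mod 53 = 1^2 - 2*20 = 14
y3 = s (x1 - x3) - y1 mod 53 = 1 * (20 - 14) - 4 = 2

2P = (14, 2)


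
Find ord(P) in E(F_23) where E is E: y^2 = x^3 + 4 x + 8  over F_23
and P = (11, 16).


Compute successive multiples of P until we hit O:
  1P = (11, 16)
  2P = (3, 1)
  3P = (10, 6)
  4P = (10, 17)
  5P = (3, 22)
  6P = (11, 7)
  7P = O

ord(P) = 7


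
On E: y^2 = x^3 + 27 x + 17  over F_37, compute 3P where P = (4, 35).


k = 3 = 11_2 (binary, LSB first: 11)
Double-and-add from P = (4, 35):
  bit 0 = 1: acc = O + (4, 35) = (4, 35)
  bit 1 = 1: acc = (4, 35) + (36, 10) = (22, 23)

3P = (22, 23)


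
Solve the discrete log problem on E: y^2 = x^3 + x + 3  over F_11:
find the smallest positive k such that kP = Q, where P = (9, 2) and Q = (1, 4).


Enumerate multiples of P until we hit Q = (1, 4):
  1P = (9, 2)
  2P = (7, 10)
  3P = (0, 6)
  4P = (6, 4)
  5P = (5, 10)
  6P = (1, 4)
Match found at i = 6.

k = 6


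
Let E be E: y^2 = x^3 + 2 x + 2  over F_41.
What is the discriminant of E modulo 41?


4 a^3 + 27 b^2 = 4*2^3 + 27*2^2 = 32 + 108 = 140
Delta = -16 * (140) = -2240
Delta mod 41 = 15

Delta = 15 (mod 41)


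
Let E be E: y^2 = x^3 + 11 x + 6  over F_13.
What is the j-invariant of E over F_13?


Delta = -16(4 a^3 + 27 b^2) mod 13 = 1
-1728 * (4 a)^3 = -1728 * (4*11)^3 mod 13 = 8
j = 8 * 1^(-1) mod 13 = 8

j = 8 (mod 13)


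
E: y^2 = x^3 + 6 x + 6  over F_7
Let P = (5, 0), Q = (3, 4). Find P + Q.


P != Q, so use the chord formula.
s = (y2 - y1) / (x2 - x1) = (4) / (5) mod 7 = 5
x3 = s^2 - x1 - x2 mod 7 = 5^2 - 5 - 3 = 3
y3 = s (x1 - x3) - y1 mod 7 = 5 * (5 - 3) - 0 = 3

P + Q = (3, 3)


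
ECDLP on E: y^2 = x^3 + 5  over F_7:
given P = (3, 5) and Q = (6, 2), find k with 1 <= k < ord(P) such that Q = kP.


Enumerate multiples of P until we hit Q = (6, 2):
  1P = (3, 5)
  2P = (5, 5)
  3P = (6, 2)
Match found at i = 3.

k = 3


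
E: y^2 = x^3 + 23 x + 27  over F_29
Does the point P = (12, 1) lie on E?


Check whether y^2 = x^3 + 23 x + 27 (mod 29) for (x, y) = (12, 1).
LHS: y^2 = 1^2 mod 29 = 1
RHS: x^3 + 23 x + 27 = 12^3 + 23*12 + 27 mod 29 = 1
LHS = RHS

Yes, on the curve


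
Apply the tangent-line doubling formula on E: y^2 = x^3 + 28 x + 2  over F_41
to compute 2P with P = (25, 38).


Doubling: s = (3 x1^2 + a) / (2 y1)
s = (3*25^2 + 28) / (2*38) mod 41 = 4
x3 = s^2 - 2 x1 mod 41 = 4^2 - 2*25 = 7
y3 = s (x1 - x3) - y1 mod 41 = 4 * (25 - 7) - 38 = 34

2P = (7, 34)


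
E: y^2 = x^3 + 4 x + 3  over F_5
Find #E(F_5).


For each x in F_5, count y with y^2 = x^3 + 4 x + 3 mod 5:
  x = 2: RHS = 4, y in [2, 3]  -> 2 point(s)
Affine points: 2. Add the point at infinity: total = 3.

#E(F_5) = 3


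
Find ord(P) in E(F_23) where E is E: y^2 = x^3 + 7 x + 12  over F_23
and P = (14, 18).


Compute successive multiples of P until we hit O:
  1P = (14, 18)
  2P = (22, 21)
  3P = (22, 2)
  4P = (14, 5)
  5P = O

ord(P) = 5


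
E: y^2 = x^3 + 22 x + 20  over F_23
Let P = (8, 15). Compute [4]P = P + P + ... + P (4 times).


k = 4 = 100_2 (binary, LSB first: 001)
Double-and-add from P = (8, 15):
  bit 0 = 0: acc unchanged = O
  bit 1 = 0: acc unchanged = O
  bit 2 = 1: acc = O + (8, 15) = (8, 15)

4P = (8, 15)


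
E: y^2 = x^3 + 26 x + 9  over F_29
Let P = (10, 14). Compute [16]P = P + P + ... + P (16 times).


k = 16 = 10000_2 (binary, LSB first: 00001)
Double-and-add from P = (10, 14):
  bit 0 = 0: acc unchanged = O
  bit 1 = 0: acc unchanged = O
  bit 2 = 0: acc unchanged = O
  bit 3 = 0: acc unchanged = O
  bit 4 = 1: acc = O + (18, 4) = (18, 4)

16P = (18, 4)


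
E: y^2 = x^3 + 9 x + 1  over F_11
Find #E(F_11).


For each x in F_11, count y with y^2 = x^3 + 9 x + 1 mod 11:
  x = 0: RHS = 1, y in [1, 10]  -> 2 point(s)
  x = 1: RHS = 0, y in [0]  -> 1 point(s)
  x = 2: RHS = 5, y in [4, 7]  -> 2 point(s)
  x = 3: RHS = 0, y in [0]  -> 1 point(s)
  x = 7: RHS = 0, y in [0]  -> 1 point(s)
Affine points: 7. Add the point at infinity: total = 8.

#E(F_11) = 8


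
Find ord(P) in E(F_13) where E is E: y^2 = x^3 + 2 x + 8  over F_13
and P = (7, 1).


Compute successive multiples of P until we hit O:
  1P = (7, 1)
  2P = (8, 9)
  3P = (10, 1)
  4P = (9, 12)
  5P = (11, 3)
  6P = (5, 0)
  7P = (11, 10)
  8P = (9, 1)
  ... (continuing to 12P)
  12P = O

ord(P) = 12


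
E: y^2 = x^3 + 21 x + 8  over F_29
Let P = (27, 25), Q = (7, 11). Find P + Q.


P != Q, so use the chord formula.
s = (y2 - y1) / (x2 - x1) = (15) / (9) mod 29 = 21
x3 = s^2 - x1 - x2 mod 29 = 21^2 - 27 - 7 = 1
y3 = s (x1 - x3) - y1 mod 29 = 21 * (27 - 1) - 25 = 28

P + Q = (1, 28)


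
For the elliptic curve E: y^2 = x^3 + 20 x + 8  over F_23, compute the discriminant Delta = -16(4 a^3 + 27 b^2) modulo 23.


4 a^3 + 27 b^2 = 4*20^3 + 27*8^2 = 32000 + 1728 = 33728
Delta = -16 * (33728) = -539648
Delta mod 23 = 1

Delta = 1 (mod 23)


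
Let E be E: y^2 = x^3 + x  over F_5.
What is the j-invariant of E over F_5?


Delta = -16(4 a^3 + 27 b^2) mod 5 = 1
-1728 * (4 a)^3 = -1728 * (4*1)^3 mod 5 = 3
j = 3 * 1^(-1) mod 5 = 3

j = 3 (mod 5)


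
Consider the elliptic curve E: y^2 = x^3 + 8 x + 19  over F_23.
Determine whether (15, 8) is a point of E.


Check whether y^2 = x^3 + 8 x + 19 (mod 23) for (x, y) = (15, 8).
LHS: y^2 = 8^2 mod 23 = 18
RHS: x^3 + 8 x + 19 = 15^3 + 8*15 + 19 mod 23 = 18
LHS = RHS

Yes, on the curve


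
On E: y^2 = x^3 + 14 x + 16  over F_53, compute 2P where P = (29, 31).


Doubling: s = (3 x1^2 + a) / (2 y1)
s = (3*29^2 + 14) / (2*31) mod 53 = 11
x3 = s^2 - 2 x1 mod 53 = 11^2 - 2*29 = 10
y3 = s (x1 - x3) - y1 mod 53 = 11 * (29 - 10) - 31 = 19

2P = (10, 19)
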